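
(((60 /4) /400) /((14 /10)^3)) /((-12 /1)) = -25 /21952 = -0.00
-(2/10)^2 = -1/25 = -0.04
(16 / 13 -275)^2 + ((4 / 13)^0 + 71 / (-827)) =10475307551 / 139763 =74950.51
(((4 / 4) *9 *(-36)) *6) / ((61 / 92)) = -178848 / 61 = -2931.93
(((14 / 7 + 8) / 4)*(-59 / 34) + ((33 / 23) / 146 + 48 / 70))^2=211885200100729 / 15968175840400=13.27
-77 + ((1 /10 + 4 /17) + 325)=42217 /170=248.34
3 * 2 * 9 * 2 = 108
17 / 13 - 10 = -113 / 13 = -8.69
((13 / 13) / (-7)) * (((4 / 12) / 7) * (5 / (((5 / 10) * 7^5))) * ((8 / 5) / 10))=-8 / 12353145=-0.00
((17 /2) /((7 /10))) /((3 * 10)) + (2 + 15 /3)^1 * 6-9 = 1403 /42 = 33.40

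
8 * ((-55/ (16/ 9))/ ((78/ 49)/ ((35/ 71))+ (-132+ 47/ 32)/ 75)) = -203742000/ 1225529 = -166.25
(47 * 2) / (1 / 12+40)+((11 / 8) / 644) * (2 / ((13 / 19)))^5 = 2.80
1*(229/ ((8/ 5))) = 1145/ 8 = 143.12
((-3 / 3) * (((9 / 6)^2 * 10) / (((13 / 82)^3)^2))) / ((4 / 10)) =-17100375267600 / 4826809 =-3542790.96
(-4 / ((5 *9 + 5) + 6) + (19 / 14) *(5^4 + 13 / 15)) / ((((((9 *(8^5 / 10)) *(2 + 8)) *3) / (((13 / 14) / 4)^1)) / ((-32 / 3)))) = -2318641 / 975421440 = -0.00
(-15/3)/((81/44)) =-2.72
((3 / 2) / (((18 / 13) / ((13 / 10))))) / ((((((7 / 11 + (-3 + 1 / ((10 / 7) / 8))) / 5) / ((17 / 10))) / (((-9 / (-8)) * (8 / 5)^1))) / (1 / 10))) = 0.67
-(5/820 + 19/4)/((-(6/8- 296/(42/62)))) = -16380/1502281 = -0.01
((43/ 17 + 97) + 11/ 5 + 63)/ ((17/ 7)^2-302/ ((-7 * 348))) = 119381052/ 4364155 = 27.35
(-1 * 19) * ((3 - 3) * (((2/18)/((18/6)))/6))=0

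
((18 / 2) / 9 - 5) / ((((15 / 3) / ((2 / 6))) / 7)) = -28 / 15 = -1.87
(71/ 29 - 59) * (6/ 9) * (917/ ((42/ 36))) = -29633.10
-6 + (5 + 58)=57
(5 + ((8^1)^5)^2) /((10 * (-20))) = -1073741829 /200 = -5368709.14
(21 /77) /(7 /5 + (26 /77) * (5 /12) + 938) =630 /2170339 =0.00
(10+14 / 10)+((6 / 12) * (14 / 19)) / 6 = 6533 / 570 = 11.46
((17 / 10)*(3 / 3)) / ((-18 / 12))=-17 / 15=-1.13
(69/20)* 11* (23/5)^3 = 9234753/2500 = 3693.90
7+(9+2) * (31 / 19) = 474 / 19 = 24.95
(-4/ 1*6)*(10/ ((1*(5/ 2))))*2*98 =-18816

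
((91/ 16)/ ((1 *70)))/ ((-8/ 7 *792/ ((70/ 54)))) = -637/ 5474304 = -0.00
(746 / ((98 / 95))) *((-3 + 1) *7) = -10124.29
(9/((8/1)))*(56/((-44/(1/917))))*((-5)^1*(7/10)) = 63/11528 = 0.01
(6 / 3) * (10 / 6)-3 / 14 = 131 / 42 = 3.12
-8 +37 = 29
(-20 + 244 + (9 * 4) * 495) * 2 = 36088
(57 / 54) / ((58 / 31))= 589 / 1044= 0.56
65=65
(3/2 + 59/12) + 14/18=259/36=7.19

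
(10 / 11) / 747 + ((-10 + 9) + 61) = 493030 / 8217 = 60.00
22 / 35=0.63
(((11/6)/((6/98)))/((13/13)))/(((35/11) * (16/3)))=847/480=1.76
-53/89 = -0.60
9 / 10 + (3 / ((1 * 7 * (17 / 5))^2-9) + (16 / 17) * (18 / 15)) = 482067 / 236912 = 2.03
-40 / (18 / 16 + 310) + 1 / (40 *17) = -215111 / 1692520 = -0.13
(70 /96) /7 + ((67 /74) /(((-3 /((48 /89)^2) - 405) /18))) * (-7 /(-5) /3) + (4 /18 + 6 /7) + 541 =32247904445377 /59479847280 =542.17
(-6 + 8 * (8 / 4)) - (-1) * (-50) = -40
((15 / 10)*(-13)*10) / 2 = -195 / 2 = -97.50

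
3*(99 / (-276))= -99 / 92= -1.08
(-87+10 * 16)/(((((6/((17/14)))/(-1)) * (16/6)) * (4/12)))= -3723/224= -16.62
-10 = -10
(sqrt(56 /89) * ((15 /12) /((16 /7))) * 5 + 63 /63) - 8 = -7 + 175 * sqrt(1246) /2848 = -4.83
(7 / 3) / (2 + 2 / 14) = 49 / 45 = 1.09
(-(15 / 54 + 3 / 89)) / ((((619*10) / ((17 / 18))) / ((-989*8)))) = 8389687 / 22311855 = 0.38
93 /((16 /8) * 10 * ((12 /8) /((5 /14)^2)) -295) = -465 /299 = -1.56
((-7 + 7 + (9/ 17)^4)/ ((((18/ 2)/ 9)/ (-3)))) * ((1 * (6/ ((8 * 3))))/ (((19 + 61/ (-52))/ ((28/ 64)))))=-199017/ 137642608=-0.00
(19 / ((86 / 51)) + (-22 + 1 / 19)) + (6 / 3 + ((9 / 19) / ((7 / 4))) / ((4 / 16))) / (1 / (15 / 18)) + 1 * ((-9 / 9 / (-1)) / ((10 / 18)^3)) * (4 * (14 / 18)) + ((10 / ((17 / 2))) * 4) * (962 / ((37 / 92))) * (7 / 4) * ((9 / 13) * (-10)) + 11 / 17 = -9943418439791 / 72917250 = -136365.79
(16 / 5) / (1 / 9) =28.80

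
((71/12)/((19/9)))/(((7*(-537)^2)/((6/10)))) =71/85229060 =0.00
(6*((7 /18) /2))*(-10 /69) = -35 /207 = -0.17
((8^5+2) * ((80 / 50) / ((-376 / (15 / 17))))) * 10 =-983100 / 799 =-1230.41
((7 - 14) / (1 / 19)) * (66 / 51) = -2926 / 17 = -172.12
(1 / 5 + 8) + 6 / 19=809 / 95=8.52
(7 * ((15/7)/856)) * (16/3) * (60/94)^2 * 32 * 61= 17568000/236363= 74.33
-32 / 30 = -16 / 15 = -1.07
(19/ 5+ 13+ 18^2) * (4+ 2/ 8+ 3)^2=179133/ 10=17913.30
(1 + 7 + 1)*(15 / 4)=135 / 4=33.75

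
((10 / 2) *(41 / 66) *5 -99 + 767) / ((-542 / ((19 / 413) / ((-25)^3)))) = 857147 / 230841187500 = 0.00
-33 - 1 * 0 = -33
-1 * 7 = -7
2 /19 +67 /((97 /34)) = 43476 /1843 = 23.59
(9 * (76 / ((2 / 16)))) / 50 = 109.44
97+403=500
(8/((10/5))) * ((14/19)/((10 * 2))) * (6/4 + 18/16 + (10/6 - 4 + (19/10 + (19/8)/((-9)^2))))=12593/38475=0.33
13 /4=3.25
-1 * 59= -59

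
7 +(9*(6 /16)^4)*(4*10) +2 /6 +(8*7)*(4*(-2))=-665929 /1536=-433.55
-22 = -22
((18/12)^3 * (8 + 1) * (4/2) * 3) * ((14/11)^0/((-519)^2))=81/119716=0.00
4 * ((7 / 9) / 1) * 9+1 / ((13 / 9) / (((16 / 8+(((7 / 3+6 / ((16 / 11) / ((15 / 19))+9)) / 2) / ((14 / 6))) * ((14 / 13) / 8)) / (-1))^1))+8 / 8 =66654667 / 2418728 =27.56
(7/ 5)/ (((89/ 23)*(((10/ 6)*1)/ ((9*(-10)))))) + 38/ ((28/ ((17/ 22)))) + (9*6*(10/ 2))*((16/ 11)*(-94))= -36934.85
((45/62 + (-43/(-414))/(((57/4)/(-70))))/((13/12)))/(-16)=-157715/12679992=-0.01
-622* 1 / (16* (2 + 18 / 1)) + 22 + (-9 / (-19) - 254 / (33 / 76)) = -56624597 / 100320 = -564.44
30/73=0.41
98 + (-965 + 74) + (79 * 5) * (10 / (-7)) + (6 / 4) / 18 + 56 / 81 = -1356.51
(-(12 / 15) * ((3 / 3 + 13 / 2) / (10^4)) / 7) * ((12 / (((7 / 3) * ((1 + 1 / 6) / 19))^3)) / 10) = -90003798 / 2573571875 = -0.03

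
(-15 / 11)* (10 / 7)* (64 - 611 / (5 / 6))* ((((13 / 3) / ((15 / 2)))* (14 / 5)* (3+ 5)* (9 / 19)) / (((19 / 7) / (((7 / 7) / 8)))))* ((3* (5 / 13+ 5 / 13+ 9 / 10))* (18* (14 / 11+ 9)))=340803.92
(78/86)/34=39/1462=0.03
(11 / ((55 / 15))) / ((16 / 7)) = 21 / 16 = 1.31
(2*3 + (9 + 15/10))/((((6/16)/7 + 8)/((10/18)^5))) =87500/807003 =0.11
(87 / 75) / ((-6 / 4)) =-58 / 75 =-0.77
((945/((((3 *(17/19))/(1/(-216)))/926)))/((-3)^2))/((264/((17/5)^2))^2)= -302537627/940896000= -0.32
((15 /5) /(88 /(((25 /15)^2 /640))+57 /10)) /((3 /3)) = 10 /67603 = 0.00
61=61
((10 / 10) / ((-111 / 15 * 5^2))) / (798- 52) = -1 / 138010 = -0.00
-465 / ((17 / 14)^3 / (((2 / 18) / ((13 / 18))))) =-2551920 / 63869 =-39.96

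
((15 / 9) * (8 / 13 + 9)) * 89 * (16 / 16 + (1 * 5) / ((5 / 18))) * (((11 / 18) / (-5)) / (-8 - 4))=2325125 / 8424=276.01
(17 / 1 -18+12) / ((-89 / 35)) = -385 / 89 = -4.33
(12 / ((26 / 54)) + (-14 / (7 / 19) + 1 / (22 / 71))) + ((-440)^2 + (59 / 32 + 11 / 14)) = 6201163923 / 32032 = 193592.78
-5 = -5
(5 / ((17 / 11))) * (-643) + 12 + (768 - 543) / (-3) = -36436 / 17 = -2143.29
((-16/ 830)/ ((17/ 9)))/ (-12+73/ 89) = 6408/ 7019725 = 0.00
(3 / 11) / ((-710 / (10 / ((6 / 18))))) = -9 / 781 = -0.01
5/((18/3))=5/6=0.83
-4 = -4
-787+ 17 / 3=-2344 / 3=-781.33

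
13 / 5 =2.60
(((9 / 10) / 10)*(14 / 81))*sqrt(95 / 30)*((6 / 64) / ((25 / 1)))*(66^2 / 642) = 0.00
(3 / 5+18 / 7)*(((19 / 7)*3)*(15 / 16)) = 18981 / 784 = 24.21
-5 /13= -0.38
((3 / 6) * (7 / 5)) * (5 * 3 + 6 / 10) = 273 / 25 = 10.92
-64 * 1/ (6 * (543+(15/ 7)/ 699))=-26096/ 1328457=-0.02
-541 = -541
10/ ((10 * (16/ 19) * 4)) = 19/ 64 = 0.30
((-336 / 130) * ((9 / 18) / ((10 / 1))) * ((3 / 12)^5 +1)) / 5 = -861 / 33280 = -0.03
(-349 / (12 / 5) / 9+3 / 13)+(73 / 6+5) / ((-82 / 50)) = -1519351 / 57564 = -26.39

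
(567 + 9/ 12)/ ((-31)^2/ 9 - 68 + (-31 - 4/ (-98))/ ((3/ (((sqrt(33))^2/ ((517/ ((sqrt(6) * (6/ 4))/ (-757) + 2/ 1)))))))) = 20943718929022795353/ 1381874706511404190 - 1459482211474371 * sqrt(6)/ 2763749413022808380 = 15.15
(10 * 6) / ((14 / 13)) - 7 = 341 / 7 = 48.71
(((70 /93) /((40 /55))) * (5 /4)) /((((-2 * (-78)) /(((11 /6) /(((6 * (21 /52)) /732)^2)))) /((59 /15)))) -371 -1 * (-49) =1624797943 /316386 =5135.49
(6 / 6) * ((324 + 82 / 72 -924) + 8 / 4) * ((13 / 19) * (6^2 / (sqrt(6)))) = -279331 * sqrt(6) / 114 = -6001.92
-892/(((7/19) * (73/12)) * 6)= -33896/511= -66.33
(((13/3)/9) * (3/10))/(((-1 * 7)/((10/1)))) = -0.21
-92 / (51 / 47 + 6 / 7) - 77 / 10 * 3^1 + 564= 3153671 / 6390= 493.53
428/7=61.14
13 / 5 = 2.60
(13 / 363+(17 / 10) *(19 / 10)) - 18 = -534851 / 36300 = -14.73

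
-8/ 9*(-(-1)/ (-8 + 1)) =8/ 63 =0.13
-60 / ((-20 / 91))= 273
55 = 55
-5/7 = -0.71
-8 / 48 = -0.17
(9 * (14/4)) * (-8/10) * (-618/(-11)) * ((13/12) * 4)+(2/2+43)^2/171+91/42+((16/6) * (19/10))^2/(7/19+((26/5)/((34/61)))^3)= -6121.53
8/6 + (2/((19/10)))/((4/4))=136/57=2.39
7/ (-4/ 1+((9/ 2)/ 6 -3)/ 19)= -532/ 313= -1.70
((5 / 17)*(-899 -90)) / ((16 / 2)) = -4945 / 136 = -36.36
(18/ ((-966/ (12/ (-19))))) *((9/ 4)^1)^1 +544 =1664177/ 3059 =544.03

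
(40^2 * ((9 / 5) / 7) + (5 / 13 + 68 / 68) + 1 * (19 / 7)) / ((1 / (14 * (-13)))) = -75626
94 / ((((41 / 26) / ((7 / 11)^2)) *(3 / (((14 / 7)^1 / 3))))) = 239512 / 44649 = 5.36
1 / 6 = 0.17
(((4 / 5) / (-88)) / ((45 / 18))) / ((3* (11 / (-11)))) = 1 / 825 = 0.00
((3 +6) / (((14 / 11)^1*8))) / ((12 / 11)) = 363 / 448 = 0.81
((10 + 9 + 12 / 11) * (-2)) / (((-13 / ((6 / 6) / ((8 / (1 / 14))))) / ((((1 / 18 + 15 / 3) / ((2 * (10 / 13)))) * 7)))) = 20111 / 31680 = 0.63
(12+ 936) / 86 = 474 / 43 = 11.02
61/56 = 1.09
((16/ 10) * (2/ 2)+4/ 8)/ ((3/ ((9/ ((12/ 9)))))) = 189/ 40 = 4.72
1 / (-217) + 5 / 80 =201 / 3472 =0.06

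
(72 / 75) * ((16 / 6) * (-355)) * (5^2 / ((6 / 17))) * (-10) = 1931200 / 3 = 643733.33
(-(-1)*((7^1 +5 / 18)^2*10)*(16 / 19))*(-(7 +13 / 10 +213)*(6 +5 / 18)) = -8582868218 / 13851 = -619656.94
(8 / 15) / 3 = 8 / 45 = 0.18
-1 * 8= -8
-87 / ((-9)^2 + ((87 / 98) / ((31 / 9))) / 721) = -63521542 / 59141007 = -1.07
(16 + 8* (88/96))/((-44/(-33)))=35/2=17.50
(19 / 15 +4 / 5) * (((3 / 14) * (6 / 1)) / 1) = 93 / 35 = 2.66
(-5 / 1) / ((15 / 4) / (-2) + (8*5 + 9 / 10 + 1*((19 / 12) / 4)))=-1200 / 9461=-0.13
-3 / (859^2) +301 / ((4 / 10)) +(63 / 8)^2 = 38464998457 / 47224384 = 814.52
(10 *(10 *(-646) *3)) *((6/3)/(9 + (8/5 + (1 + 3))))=-1938000/73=-26547.95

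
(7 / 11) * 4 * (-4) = -112 / 11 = -10.18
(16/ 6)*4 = 32/ 3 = 10.67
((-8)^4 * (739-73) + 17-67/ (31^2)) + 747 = 2622280633/ 961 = 2728699.93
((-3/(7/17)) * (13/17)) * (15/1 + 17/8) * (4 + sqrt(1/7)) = -5343/14- 5343 * sqrt(7)/392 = -417.70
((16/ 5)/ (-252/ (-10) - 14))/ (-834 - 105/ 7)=-2/ 5943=-0.00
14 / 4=7 / 2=3.50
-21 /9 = -7 /3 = -2.33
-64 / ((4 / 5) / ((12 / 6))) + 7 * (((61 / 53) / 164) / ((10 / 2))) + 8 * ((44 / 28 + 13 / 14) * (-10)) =-15645173 / 43460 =-359.99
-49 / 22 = -2.23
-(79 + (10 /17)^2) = -22931 /289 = -79.35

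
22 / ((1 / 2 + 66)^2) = 88 / 17689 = 0.00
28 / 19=1.47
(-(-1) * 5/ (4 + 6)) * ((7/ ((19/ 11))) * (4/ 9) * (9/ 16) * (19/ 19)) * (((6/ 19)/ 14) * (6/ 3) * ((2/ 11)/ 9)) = 1/ 2166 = 0.00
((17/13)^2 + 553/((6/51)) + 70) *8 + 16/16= 6452197/169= 38178.68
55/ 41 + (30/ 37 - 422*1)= -419.85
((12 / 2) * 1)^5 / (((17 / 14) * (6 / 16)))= 290304 / 17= 17076.71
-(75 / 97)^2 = -5625 / 9409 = -0.60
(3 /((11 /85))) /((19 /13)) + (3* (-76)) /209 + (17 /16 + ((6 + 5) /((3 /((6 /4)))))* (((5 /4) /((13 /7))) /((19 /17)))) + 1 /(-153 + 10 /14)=2623967 /137104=19.14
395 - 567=-172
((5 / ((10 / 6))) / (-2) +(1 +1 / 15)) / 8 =-13 / 240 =-0.05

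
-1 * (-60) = 60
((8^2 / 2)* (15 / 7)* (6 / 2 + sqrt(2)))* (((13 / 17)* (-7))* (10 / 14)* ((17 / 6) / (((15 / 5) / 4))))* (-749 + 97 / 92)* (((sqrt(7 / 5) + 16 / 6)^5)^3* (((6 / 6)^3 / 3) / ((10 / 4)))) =9541792* (sqrt(2) + 3)* (3* sqrt(35) + 40)^15 / 42300549810791015625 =263765804318946.58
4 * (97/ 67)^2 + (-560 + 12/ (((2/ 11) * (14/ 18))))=-14666962/ 31423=-466.76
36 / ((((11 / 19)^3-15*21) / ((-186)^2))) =-4271291352 / 1079627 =-3956.27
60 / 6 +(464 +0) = 474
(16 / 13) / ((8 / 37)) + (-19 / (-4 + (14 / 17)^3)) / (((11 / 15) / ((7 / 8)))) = 79174517 / 6447584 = 12.28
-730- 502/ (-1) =-228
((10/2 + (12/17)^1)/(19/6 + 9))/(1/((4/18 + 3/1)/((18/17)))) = 2813/1971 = 1.43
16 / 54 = 8 / 27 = 0.30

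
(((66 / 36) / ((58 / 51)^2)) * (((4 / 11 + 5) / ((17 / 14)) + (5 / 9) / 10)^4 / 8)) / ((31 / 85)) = 256857968708253125 / 1321093044919296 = 194.43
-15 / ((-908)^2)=-0.00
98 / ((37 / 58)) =5684 / 37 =153.62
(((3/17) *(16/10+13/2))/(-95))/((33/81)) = -6561/177650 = -0.04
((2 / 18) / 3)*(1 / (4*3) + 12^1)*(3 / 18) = 0.07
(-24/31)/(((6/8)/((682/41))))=-704/41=-17.17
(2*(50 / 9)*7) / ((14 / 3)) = 50 / 3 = 16.67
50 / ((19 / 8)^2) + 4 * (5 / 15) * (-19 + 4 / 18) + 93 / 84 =-4111651 / 272916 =-15.07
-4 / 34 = -2 / 17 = -0.12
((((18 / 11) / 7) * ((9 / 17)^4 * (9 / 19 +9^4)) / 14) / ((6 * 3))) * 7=408973374 / 122191223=3.35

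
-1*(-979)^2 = -958441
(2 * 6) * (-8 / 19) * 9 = -864 / 19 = -45.47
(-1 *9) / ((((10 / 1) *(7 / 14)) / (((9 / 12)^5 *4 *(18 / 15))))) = -6561 / 3200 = -2.05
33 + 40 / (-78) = 1267 / 39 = 32.49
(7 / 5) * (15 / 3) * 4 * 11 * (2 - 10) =-2464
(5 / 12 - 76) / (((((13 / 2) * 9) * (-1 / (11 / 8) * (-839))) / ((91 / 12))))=-69839 / 4349376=-0.02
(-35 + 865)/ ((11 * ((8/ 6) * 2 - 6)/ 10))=-226.36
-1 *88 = -88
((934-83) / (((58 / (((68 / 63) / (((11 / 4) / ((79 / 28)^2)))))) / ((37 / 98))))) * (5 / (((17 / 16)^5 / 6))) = 515140136468480 / 1343376736779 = 383.47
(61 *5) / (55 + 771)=305 / 826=0.37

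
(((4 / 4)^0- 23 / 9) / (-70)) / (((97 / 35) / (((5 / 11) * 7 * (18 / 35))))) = 14 / 1067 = 0.01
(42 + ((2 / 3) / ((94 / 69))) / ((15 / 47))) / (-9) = -653 / 135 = -4.84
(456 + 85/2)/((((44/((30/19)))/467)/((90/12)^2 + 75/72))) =478617.39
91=91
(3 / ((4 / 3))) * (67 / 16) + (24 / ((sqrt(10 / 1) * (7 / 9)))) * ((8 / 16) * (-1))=4.54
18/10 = 9/5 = 1.80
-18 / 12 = -3 / 2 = -1.50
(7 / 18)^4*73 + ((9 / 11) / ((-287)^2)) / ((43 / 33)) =620796489043 / 371811030192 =1.67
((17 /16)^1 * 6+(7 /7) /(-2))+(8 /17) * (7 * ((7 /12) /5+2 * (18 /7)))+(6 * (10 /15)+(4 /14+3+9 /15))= 443911 /14280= 31.09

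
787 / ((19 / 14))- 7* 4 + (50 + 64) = 12652 / 19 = 665.89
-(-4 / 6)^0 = -1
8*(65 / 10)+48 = 100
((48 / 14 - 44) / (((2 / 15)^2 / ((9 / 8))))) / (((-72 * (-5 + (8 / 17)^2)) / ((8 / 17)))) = -271575 / 77336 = -3.51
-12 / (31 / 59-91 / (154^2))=-2398704 / 104261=-23.01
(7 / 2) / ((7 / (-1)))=-1 / 2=-0.50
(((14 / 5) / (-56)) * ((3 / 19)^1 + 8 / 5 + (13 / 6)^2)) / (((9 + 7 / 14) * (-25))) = 22067 / 16245000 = 0.00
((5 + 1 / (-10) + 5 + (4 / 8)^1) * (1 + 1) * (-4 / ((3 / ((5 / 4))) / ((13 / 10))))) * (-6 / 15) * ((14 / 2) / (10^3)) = 0.13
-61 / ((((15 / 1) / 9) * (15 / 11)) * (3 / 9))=-2013 / 25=-80.52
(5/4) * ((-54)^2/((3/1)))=1215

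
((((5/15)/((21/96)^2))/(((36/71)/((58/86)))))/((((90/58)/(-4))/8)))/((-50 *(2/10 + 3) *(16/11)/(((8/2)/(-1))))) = -3.28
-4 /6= -2 /3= -0.67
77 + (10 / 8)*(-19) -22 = 125 / 4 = 31.25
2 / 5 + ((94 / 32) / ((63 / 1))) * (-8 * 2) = -0.35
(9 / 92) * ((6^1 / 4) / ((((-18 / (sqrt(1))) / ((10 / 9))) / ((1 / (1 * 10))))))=-1 / 1104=-0.00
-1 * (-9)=9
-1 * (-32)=32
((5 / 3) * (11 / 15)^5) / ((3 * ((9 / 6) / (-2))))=-644204 / 4100625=-0.16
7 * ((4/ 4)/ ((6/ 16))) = 56/ 3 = 18.67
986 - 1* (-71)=1057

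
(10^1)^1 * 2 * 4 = 80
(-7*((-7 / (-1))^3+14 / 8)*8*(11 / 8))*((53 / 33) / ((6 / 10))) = -71056.81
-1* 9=-9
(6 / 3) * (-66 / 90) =-22 / 15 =-1.47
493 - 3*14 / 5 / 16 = 19699 / 40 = 492.48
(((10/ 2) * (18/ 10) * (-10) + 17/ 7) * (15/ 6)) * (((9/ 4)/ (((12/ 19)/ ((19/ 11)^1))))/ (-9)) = 1106465/ 7392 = 149.68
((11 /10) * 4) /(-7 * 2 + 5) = -22 /45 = -0.49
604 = 604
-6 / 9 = -2 / 3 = -0.67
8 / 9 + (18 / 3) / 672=905 / 1008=0.90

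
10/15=2/3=0.67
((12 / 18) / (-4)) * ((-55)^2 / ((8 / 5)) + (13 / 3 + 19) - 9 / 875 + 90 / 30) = -40255909 / 126000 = -319.49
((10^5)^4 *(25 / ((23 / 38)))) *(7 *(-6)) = -3990000000000000000000000 / 23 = -173478260869565217391304.30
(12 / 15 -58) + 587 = 2649 / 5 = 529.80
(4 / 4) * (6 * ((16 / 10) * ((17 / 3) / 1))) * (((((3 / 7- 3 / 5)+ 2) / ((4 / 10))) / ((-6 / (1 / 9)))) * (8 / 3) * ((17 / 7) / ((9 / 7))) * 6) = -139.18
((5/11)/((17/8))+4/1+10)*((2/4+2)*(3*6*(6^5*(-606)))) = -563632940160/187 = -3014079893.90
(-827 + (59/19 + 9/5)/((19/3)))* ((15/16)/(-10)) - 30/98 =218360139/2830240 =77.15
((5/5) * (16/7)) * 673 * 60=646080/7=92297.14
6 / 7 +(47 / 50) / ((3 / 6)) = 479 / 175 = 2.74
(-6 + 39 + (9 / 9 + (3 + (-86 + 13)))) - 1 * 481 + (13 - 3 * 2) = -510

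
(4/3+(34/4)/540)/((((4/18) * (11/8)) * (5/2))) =1457/825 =1.77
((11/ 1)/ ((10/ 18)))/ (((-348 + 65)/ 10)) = -198/ 283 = -0.70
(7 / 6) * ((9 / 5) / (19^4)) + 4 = 5212861 / 1303210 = 4.00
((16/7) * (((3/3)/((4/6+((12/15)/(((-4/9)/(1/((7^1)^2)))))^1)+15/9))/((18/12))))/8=35/422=0.08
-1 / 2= -0.50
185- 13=172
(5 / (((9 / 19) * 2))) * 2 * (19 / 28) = 1805 / 252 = 7.16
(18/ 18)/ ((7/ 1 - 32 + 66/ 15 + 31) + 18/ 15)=5/ 58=0.09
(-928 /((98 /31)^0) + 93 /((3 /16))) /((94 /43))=-9288 /47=-197.62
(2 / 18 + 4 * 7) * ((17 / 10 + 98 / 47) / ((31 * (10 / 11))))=1650319 / 437100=3.78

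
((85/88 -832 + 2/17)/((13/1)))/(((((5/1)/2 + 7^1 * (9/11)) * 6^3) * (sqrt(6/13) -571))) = 0.00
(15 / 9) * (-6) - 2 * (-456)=902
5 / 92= 0.05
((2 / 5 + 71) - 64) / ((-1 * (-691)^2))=-0.00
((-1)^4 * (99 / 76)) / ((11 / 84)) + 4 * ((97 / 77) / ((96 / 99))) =16113 / 1064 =15.14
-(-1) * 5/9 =5/9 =0.56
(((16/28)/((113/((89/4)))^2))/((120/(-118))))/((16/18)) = -1402017/57205120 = -0.02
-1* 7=-7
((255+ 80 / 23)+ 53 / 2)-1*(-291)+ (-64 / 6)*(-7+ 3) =85373 / 138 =618.64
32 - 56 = -24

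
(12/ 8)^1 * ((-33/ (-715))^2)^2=243/ 35701250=0.00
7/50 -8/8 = -43/50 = -0.86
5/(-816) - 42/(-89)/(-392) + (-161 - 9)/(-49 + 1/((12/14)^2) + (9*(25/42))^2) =15232487677/1698457488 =8.97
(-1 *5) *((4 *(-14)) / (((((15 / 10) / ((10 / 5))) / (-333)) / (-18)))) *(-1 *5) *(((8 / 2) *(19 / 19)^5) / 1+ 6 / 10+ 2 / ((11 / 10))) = -789929280 / 11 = -71811752.73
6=6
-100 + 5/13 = -1295/13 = -99.62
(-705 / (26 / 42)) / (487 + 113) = -987 / 520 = -1.90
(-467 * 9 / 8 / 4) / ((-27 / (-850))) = -198475 / 48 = -4134.90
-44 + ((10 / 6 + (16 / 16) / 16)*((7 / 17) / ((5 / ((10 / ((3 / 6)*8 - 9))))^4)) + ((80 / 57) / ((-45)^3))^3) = -838202260331619940157 / 19057946320772015625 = -43.98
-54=-54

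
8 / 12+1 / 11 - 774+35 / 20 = -101837 / 132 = -771.49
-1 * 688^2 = -473344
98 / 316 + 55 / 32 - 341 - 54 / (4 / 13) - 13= -1333447 / 2528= -527.47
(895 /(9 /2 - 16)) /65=-1.20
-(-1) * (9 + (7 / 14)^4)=145 / 16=9.06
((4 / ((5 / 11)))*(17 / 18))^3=52313624 / 91125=574.09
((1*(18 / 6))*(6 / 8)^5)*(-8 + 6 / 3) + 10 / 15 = -5537 / 1536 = -3.60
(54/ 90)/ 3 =1/ 5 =0.20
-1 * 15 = -15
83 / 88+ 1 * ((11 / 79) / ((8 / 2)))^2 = 1037337 / 1098416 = 0.94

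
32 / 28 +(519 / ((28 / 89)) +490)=59943 / 28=2140.82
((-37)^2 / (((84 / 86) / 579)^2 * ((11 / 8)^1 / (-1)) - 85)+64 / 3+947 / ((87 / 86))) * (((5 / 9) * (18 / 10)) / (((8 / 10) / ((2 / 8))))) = 399536167559865 / 1358183530244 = 294.17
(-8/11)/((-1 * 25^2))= 8/6875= 0.00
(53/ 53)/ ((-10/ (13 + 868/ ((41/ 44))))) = -7745/ 82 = -94.45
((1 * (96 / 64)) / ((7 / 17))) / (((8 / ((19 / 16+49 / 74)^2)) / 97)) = 5931576675 / 39251968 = 151.12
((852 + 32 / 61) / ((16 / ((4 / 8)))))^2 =169026001 / 238144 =709.76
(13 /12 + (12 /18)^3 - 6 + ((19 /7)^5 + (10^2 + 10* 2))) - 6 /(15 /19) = 2315277667 /9075780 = 255.11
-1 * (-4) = 4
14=14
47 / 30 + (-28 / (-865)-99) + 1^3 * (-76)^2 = 29471929 / 5190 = 5678.60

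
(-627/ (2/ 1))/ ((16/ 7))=-4389/ 32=-137.16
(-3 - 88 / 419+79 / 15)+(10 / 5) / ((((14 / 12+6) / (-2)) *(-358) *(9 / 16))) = 99625502 / 48375645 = 2.06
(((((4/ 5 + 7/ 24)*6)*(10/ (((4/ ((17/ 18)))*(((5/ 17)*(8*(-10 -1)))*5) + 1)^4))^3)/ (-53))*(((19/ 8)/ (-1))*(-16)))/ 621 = -84488774290206903065768174751416900/ 8033642381515563766730907836788300834020793733204822168616864537873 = -0.00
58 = 58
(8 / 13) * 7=56 / 13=4.31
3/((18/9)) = 3/2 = 1.50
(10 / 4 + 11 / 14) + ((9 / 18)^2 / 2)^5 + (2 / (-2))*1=524295 / 229376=2.29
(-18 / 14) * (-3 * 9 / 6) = 81 / 14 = 5.79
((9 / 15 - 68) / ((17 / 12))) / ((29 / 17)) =-4044 / 145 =-27.89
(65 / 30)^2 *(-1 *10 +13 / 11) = -16393 / 396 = -41.40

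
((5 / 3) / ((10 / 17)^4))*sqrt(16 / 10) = 83521*sqrt(10) / 15000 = 17.61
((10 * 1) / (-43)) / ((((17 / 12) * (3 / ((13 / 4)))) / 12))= -2.13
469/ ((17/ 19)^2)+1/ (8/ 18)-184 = 467133/ 1156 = 404.09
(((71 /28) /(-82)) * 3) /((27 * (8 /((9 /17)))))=-71 /312256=-0.00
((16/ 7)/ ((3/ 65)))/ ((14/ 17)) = 8840/ 147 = 60.14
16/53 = 0.30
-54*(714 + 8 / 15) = -192924 / 5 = -38584.80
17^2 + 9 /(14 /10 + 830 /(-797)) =314.10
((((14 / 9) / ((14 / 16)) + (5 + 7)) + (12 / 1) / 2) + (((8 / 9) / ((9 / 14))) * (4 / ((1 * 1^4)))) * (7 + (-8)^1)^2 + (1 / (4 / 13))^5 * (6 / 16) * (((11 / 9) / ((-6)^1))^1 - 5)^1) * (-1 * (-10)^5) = -2829414990625 / 41472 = -68224705.60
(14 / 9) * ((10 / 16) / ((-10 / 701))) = -4907 / 72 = -68.15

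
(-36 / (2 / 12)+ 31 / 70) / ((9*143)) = -15089 / 90090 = -0.17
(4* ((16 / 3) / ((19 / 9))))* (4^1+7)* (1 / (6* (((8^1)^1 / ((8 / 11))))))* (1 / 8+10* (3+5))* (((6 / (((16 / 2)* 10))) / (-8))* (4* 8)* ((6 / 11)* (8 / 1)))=-184608 / 1045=-176.66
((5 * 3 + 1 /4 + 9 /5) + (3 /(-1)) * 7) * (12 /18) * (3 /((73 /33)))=-2607 /730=-3.57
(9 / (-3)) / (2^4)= -3 / 16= -0.19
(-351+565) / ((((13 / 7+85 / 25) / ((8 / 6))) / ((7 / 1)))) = 26215 / 69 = 379.93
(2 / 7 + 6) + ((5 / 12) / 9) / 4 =19043 / 3024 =6.30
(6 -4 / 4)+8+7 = 20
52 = 52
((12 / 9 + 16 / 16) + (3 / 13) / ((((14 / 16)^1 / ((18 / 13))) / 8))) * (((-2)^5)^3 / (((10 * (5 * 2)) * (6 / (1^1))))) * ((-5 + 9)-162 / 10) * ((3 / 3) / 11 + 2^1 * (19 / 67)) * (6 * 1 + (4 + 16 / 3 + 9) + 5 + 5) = 46553709359104 / 588512925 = 79103.97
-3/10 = -0.30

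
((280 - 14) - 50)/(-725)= -216/725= -0.30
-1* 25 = -25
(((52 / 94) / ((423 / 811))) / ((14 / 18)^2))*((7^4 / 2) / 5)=4649463 / 11045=420.96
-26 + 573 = 547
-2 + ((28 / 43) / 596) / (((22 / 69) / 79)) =-243751 / 140954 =-1.73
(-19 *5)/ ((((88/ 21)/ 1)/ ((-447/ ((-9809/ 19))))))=-19.63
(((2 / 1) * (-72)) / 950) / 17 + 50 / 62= 199643 / 250325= 0.80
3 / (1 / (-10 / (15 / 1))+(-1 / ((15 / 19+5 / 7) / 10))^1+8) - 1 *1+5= -16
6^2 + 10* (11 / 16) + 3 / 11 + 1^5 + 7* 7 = 8197 / 88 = 93.15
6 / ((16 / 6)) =9 / 4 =2.25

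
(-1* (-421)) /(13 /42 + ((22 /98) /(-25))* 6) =3094350 /1879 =1646.81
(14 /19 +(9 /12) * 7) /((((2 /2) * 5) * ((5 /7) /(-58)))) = -18473 /190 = -97.23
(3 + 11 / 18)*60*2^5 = 20800 / 3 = 6933.33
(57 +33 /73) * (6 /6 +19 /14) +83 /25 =1772438 /12775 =138.74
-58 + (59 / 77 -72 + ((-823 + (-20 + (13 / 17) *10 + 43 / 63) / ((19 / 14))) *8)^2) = 28799680213795769 / 650699973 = 44259538.05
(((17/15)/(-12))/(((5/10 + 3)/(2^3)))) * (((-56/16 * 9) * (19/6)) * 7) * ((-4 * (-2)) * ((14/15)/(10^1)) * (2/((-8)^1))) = -31654/1125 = -28.14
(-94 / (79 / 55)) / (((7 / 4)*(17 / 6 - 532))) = 24816 / 351155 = 0.07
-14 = -14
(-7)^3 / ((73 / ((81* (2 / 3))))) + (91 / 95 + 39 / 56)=-97894567 / 388360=-252.07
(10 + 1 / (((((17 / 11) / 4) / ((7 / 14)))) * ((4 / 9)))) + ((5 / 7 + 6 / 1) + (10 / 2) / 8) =19279 / 952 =20.25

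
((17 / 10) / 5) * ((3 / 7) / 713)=51 / 249550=0.00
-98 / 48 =-49 / 24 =-2.04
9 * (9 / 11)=81 / 11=7.36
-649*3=-1947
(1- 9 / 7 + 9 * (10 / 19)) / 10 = 296 / 665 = 0.45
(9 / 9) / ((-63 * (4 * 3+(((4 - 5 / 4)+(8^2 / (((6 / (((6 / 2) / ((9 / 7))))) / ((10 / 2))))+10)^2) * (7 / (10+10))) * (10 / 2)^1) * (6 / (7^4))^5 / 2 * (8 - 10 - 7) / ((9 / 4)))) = 11398895185373143 / 4429791612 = 2573235.08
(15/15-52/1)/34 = -3/2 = -1.50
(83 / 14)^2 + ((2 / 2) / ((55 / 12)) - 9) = 284227 / 10780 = 26.37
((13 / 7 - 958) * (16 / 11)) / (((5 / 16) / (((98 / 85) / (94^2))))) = -5996928 / 10327075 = -0.58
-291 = -291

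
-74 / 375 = -0.20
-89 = -89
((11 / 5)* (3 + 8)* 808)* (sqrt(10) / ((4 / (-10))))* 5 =-244420* sqrt(10) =-772923.91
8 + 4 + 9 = 21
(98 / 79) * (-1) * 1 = -1.24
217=217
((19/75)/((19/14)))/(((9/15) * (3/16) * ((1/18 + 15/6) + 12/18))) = 224/435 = 0.51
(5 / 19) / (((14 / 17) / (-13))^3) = -53969305 / 52136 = -1035.16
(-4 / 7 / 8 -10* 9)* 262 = -165191 / 7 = -23598.71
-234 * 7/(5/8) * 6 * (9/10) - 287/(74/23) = -26346817/1850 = -14241.52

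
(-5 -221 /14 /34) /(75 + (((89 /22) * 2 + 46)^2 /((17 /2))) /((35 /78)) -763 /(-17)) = -314721 /51087064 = -0.01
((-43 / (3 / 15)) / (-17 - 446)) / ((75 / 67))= 2881 / 6945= 0.41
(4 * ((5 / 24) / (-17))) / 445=-1 / 9078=-0.00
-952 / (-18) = 476 / 9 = 52.89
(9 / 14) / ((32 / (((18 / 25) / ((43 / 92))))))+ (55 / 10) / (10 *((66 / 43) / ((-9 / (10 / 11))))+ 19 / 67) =-2841299313 / 659129800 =-4.31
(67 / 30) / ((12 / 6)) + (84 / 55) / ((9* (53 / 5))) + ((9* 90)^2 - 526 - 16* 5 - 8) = 7642979967 / 11660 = 655487.13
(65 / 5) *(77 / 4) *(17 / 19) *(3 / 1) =51051 / 76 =671.72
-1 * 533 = -533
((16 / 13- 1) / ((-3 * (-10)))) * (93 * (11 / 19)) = 1023 / 2470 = 0.41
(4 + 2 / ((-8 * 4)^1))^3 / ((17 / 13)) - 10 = 36.68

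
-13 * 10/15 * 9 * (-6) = 468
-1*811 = -811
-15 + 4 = -11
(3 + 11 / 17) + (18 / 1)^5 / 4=8030726 / 17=472395.65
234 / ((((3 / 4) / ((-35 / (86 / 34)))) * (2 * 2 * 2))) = -23205 / 43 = -539.65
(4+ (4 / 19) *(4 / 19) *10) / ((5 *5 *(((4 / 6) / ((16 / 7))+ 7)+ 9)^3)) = 22173696 / 539482650775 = 0.00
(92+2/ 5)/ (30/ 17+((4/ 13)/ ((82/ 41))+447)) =14586/ 70865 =0.21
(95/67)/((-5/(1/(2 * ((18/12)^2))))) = -38/603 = -0.06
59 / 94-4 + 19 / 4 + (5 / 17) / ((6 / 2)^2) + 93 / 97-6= -10130597 / 2790108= -3.63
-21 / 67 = -0.31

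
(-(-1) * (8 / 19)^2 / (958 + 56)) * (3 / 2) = 16 / 61009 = 0.00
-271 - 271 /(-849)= -229808 /849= -270.68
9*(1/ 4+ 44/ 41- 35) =-49707/ 164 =-303.09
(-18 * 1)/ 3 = -6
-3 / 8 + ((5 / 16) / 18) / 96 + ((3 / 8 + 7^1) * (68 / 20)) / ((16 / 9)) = 1898017 / 138240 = 13.73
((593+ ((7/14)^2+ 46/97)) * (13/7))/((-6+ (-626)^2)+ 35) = 598949/212882796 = 0.00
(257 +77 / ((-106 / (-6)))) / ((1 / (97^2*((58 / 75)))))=7559341144 / 3975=1901721.04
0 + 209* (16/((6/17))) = 28424/3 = 9474.67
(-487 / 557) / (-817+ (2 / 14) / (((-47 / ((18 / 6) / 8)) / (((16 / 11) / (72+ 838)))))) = 801916115 / 749337095176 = 0.00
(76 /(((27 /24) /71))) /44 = 10792 /99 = 109.01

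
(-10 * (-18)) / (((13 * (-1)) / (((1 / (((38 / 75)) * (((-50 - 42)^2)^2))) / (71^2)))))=-3375 / 44600010855296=-0.00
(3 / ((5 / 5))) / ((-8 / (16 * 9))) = -54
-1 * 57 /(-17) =57 /17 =3.35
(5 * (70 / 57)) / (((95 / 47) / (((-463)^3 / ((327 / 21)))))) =-2285793066410 / 118047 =-19363415.13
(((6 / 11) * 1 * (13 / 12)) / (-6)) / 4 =-13 / 528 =-0.02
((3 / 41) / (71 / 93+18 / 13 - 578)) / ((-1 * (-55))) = -3627 / 1569942275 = -0.00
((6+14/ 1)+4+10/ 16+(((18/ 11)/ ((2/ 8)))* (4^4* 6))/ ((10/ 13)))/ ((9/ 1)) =5761619/ 3960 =1454.95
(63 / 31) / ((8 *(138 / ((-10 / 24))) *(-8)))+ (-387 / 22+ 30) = 49830529 / 4015616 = 12.41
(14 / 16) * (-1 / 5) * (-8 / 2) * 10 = 7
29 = 29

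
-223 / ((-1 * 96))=2.32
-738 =-738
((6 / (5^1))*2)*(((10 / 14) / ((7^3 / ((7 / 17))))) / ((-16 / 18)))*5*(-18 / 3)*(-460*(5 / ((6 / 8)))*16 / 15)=-1324800 / 5831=-227.20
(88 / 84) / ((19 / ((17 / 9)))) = 374 / 3591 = 0.10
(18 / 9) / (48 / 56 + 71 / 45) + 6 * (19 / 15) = 32296 / 3835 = 8.42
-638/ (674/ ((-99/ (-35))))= -31581/ 11795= -2.68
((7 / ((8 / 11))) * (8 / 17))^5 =2706784157 / 1419857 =1906.38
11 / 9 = 1.22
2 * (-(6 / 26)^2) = -18 / 169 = -0.11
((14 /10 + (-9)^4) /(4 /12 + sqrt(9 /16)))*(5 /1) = 30288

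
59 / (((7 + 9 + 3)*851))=59 / 16169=0.00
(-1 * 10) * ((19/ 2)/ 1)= -95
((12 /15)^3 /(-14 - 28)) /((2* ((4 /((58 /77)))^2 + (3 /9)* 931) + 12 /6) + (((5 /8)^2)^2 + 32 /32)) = -110231552 /6150832053625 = -0.00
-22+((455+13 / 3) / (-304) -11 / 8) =-2837 / 114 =-24.89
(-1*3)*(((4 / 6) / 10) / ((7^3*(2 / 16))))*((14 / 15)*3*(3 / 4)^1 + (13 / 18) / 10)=-782 / 77175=-0.01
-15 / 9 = -5 / 3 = -1.67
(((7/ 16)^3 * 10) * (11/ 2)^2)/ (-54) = -207515/ 442368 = -0.47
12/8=3/2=1.50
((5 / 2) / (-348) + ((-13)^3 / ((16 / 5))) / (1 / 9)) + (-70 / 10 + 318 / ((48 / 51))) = -8140687 / 1392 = -5848.19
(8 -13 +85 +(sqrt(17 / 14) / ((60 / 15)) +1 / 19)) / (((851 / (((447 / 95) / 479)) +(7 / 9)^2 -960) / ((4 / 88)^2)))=12069 * sqrt(238) / 28025249944384 +18356949 / 9508566945416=0.00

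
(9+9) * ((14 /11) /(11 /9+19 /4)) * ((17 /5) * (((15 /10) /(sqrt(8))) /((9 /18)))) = 115668 * sqrt(2) /11825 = 13.83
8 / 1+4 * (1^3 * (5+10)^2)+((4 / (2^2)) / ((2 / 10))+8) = 921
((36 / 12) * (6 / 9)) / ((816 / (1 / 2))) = 0.00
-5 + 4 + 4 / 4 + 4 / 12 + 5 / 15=2 / 3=0.67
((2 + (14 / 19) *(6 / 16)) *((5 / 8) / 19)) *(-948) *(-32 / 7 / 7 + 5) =-43666065 / 141512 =-308.57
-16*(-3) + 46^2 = 2164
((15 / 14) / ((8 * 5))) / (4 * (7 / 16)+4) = 3 / 644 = 0.00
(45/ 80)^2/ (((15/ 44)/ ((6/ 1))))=891/ 160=5.57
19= 19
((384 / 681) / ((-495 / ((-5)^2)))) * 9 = -640 / 2497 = -0.26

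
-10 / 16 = -5 / 8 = -0.62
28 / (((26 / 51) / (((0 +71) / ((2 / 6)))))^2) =4887771.50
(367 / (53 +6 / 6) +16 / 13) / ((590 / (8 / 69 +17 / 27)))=22687 / 2236572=0.01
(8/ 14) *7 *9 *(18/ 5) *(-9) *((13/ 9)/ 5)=-8424/ 25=-336.96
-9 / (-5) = 9 / 5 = 1.80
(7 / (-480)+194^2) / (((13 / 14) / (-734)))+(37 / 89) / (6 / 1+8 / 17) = -29749798.87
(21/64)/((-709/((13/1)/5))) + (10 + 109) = 26998447/226880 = 119.00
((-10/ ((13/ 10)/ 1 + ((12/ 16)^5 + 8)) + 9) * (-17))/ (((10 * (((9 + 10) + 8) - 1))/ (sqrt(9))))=-6600743/ 4232020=-1.56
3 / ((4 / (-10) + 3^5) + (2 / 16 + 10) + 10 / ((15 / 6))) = 40 / 3423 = 0.01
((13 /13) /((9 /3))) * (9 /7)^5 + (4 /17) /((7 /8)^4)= 449299 /285719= 1.57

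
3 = 3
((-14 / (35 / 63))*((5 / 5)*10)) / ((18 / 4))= -56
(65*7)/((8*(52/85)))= 2975/32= 92.97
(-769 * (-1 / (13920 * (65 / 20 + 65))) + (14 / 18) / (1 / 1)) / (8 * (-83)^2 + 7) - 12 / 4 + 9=5512145057 / 918688680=6.00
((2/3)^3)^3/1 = 0.03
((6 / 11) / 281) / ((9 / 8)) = 16 / 9273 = 0.00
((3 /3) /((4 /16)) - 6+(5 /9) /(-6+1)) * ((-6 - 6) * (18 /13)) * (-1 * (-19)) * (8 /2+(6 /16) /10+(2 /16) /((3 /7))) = 375079 /130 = 2885.22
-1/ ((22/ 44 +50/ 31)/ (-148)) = 9176/ 131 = 70.05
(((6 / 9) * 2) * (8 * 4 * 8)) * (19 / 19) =1024 / 3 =341.33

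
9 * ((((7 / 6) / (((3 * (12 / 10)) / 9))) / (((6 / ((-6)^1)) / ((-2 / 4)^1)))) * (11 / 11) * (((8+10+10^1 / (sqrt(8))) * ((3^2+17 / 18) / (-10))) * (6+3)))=-33831 / 16 - 18795 * sqrt(2) / 64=-2529.75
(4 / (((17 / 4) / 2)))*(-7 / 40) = -28 / 85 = -0.33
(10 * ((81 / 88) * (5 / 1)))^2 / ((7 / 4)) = 4100625 / 3388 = 1210.34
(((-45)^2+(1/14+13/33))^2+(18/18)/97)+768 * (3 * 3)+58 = 85082952684229/20704068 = 4109479.97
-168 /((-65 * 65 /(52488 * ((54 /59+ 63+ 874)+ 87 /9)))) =492989970816 /249275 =1977695.20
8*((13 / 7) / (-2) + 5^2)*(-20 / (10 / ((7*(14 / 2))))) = -18872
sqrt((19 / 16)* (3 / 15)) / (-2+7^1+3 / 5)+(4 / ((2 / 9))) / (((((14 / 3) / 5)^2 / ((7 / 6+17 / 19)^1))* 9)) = sqrt(95) / 112+17625 / 3724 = 4.82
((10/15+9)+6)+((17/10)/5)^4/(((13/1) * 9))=11456333521/731250000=15.67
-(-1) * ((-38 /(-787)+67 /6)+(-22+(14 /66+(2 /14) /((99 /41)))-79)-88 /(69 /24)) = -3013630597 /25087986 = -120.12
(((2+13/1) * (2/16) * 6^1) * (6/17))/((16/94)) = 6345/272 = 23.33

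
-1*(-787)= 787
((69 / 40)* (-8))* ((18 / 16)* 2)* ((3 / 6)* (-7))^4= -1491021 / 320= -4659.44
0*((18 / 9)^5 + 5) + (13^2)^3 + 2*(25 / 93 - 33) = 448887149 / 93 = 4826743.54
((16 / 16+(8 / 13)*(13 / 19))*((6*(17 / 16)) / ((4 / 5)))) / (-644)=-6885 / 391552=-0.02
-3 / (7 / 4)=-12 / 7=-1.71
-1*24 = -24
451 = 451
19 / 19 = 1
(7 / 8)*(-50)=-175 / 4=-43.75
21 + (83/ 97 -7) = 1441/ 97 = 14.86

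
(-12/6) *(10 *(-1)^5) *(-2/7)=-40/7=-5.71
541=541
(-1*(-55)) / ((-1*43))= -55 / 43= -1.28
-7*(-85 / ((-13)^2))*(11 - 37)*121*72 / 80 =-9968.54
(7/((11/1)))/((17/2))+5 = 949/187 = 5.07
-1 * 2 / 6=-1 / 3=-0.33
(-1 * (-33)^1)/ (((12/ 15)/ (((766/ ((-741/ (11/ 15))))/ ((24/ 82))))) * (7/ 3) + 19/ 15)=85502835/ 1414607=60.44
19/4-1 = 15/4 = 3.75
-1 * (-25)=25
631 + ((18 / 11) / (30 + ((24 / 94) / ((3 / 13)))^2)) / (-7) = 1675599988 / 2655499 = 630.99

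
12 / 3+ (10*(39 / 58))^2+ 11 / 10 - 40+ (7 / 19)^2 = 31725591 / 3036010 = 10.45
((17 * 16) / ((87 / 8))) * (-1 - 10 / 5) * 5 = -10880 / 29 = -375.17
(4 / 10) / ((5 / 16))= 32 / 25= 1.28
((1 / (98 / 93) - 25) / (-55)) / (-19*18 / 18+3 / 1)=-2357 / 86240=-0.03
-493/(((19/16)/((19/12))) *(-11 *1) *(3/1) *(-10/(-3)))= 986/165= 5.98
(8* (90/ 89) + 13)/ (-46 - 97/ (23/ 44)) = -43171/ 474014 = -0.09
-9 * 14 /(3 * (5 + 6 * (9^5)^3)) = -42 /1235346792567899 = -0.00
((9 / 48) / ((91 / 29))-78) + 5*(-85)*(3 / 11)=-3104691 / 16016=-193.85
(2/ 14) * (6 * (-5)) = -30/ 7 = -4.29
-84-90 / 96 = -84.94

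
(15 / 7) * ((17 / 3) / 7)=85 / 49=1.73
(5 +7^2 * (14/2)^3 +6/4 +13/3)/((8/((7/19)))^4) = 242277707/3202768896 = 0.08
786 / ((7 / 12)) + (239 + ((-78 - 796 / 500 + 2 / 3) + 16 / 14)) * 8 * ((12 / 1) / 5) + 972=23689772 / 4375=5414.81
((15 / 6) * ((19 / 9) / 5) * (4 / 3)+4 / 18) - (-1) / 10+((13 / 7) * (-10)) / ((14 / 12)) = -187717 / 13230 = -14.19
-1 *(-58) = 58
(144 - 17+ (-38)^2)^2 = 2468041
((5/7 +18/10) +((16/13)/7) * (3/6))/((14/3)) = 1776/3185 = 0.56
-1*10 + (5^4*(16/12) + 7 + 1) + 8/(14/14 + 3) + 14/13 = 32542/39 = 834.41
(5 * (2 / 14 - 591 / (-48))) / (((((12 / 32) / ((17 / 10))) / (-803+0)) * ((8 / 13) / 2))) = -82520295 / 112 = -736788.35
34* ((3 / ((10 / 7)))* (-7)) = -2499 / 5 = -499.80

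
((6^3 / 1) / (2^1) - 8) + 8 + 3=111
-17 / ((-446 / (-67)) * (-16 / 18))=2.87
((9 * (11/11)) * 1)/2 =9/2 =4.50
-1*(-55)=55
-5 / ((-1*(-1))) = -5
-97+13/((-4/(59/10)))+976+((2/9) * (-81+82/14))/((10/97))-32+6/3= 1682983/2520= 667.85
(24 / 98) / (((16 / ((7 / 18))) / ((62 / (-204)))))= -31 / 17136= -0.00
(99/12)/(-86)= -33/344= -0.10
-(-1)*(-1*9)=-9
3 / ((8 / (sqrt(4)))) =3 / 4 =0.75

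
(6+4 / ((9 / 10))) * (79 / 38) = 21.71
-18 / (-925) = 18 / 925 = 0.02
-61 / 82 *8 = -244 / 41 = -5.95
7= 7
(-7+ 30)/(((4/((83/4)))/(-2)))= -1909/8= -238.62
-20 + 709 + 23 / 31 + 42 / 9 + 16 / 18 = 193988 / 279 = 695.30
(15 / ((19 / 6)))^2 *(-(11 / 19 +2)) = -396900 / 6859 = -57.87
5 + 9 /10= 59 /10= 5.90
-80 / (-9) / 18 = 40 / 81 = 0.49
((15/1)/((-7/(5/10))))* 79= -1185/14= -84.64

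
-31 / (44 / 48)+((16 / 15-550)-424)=-166114 / 165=-1006.75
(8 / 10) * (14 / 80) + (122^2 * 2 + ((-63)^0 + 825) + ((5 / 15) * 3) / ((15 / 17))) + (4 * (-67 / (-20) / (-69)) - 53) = 35123391 / 1150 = 30542.08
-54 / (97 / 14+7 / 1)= -252 / 65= -3.88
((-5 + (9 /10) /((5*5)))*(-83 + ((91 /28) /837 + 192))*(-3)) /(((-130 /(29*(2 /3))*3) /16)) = -5253602242 /4080375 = -1287.53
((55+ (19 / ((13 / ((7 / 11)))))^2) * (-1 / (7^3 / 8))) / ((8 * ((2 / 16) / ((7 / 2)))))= -4.56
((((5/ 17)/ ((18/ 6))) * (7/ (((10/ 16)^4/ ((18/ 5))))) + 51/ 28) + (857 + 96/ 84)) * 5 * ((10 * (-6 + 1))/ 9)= -260656271/ 10710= -24337.65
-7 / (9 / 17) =-119 / 9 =-13.22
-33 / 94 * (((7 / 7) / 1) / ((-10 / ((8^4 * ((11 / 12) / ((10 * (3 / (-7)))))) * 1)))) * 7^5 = -1822147712 / 3525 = -516921.34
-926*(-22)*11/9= 24899.11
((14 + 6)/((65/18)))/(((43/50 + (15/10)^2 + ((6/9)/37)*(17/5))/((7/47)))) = 5594400/21507811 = 0.26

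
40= 40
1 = 1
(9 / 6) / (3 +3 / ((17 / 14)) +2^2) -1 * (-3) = 1017 / 322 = 3.16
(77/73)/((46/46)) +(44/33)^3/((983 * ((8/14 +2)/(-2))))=18360209/17437437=1.05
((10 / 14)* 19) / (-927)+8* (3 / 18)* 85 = 735325 / 6489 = 113.32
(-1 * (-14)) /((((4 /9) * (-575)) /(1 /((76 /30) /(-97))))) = 18333 /8740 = 2.10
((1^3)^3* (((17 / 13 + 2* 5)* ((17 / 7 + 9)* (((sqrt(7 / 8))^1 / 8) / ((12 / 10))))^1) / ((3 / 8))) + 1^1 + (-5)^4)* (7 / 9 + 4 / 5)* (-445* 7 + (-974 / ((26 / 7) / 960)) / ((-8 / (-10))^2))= -45814892354 / 117-25615355150* sqrt(14) / 4563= -412584853.08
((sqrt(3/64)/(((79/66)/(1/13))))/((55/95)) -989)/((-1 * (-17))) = -989/17+57 * sqrt(3)/69836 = -58.18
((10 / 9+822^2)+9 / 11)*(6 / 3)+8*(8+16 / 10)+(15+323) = 669134396 / 495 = 1351786.66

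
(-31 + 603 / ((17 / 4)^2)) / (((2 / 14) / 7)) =33761 / 289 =116.82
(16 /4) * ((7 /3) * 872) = 24416 /3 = 8138.67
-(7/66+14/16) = -259/264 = -0.98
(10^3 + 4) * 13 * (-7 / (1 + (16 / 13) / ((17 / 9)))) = -20191444 / 365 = -55319.02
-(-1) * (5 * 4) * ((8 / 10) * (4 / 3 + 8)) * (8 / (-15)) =-3584 / 45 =-79.64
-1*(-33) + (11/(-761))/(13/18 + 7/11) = 6753219/204709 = 32.99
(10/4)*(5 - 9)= -10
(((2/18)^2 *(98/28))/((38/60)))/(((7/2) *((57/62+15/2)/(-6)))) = -620/44631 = -0.01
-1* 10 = -10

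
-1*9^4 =-6561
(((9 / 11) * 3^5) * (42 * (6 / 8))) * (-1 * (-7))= 43839.41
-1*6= -6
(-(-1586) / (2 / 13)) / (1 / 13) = 134017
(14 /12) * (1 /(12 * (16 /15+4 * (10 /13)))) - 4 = -77113 /19392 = -3.98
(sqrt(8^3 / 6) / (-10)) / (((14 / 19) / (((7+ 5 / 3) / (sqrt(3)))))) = -1976 / 315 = -6.27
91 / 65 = 7 / 5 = 1.40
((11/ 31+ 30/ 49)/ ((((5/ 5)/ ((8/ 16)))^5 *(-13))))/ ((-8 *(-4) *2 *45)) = -113/ 139991040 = -0.00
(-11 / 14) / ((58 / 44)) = -121 / 203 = -0.60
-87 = -87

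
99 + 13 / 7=706 / 7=100.86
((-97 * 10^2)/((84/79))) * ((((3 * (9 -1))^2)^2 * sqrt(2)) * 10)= -211866624000 * sqrt(2)/7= -42803521867.86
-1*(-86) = 86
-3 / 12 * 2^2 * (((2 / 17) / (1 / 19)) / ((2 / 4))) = -76 / 17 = -4.47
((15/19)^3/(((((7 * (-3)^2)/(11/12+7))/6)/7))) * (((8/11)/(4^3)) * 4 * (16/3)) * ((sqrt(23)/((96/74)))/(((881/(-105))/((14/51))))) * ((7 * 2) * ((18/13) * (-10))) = 2379562500 * sqrt(23)/773157671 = 14.76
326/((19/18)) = 308.84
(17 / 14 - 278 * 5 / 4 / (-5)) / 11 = 45 / 7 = 6.43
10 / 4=5 / 2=2.50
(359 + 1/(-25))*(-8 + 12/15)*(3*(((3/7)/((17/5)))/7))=-415368/2975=-139.62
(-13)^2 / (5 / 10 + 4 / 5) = 130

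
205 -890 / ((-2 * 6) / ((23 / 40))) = 11887 / 48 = 247.65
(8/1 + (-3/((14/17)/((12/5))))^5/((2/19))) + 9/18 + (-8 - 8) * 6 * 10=-51075359811869/105043750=-486229.40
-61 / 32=-1.91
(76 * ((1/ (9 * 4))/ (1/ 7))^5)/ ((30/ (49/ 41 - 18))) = -220020437/ 18593349120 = -0.01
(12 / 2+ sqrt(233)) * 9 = 54+ 9 * sqrt(233) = 191.38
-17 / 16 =-1.06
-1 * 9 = -9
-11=-11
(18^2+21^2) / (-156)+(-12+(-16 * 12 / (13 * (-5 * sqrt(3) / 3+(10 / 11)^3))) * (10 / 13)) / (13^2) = -937433090067 / 188680934884+680279424 * sqrt(3) / 47170233721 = -4.94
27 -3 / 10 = 26.70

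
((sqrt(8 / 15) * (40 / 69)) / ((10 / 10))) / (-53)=-16 * sqrt(30) / 10971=-0.01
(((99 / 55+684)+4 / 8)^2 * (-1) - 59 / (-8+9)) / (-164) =2872.36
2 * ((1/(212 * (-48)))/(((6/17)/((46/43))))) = -0.00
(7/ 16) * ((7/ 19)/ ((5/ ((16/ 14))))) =7/ 190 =0.04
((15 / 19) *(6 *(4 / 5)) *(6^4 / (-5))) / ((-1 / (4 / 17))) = 373248 / 1615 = 231.11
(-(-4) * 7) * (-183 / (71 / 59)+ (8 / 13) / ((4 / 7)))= -3902276 / 923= -4227.82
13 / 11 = 1.18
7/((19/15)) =105/19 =5.53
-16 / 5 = -3.20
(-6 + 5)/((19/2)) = -2/19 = -0.11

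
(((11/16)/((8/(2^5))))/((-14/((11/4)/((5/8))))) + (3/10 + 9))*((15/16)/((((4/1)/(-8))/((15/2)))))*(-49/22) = 372015/1408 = 264.22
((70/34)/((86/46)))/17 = 805/12427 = 0.06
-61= -61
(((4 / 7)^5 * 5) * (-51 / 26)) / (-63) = 0.01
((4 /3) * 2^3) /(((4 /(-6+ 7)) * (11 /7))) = 56 /33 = 1.70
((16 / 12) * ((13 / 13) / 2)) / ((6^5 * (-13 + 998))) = 1 / 11489040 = 0.00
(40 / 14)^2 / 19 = 400 / 931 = 0.43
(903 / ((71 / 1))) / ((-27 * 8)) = -0.06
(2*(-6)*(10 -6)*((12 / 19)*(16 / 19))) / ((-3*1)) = 3072 / 361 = 8.51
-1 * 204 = -204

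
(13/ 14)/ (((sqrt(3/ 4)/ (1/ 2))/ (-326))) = -2119 * sqrt(3)/ 21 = -174.77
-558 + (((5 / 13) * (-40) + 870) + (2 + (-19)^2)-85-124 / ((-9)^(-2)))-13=-123271 / 13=-9482.38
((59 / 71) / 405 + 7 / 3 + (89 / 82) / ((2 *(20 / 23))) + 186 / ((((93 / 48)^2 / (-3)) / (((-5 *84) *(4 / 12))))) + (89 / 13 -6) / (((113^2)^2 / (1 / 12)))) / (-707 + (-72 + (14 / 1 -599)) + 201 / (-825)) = -1418859167172429973781065 / 93001650818600325677616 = -15.26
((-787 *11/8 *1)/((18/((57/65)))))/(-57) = 8657/9360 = 0.92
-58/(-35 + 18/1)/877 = 58/14909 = 0.00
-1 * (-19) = 19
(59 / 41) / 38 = 59 / 1558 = 0.04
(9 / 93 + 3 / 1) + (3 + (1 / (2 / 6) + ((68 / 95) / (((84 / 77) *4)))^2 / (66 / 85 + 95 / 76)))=9.11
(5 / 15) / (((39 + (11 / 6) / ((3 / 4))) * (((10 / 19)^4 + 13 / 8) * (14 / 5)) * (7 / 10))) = 26064200 / 10808853307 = 0.00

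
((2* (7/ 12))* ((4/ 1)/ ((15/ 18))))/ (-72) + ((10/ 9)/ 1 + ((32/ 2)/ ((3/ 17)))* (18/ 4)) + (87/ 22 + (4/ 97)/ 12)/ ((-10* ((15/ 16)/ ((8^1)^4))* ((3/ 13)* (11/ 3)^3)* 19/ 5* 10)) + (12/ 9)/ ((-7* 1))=3823405298469/ 9444177050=404.84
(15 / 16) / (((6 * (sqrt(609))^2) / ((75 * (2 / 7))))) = 125 / 22736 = 0.01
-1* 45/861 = -15/287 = -0.05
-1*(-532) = 532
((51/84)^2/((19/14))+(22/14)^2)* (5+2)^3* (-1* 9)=-1286145/152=-8461.48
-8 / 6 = -1.33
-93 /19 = -4.89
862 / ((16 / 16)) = 862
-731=-731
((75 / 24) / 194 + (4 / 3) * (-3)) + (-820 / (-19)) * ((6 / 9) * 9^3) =618385563 / 29488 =20970.75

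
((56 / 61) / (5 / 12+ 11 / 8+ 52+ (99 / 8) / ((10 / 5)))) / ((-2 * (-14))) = 96 / 175619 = 0.00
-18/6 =-3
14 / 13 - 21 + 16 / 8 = -233 / 13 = -17.92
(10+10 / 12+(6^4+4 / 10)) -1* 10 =38917 / 30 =1297.23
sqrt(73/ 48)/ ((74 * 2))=sqrt(219)/ 1776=0.01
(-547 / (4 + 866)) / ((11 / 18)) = -1641 / 1595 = -1.03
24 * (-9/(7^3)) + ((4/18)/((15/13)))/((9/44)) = 129952/416745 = 0.31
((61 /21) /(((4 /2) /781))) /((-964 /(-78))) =619333 /6748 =91.78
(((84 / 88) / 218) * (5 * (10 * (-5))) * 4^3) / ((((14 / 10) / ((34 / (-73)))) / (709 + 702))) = 2878440000 / 87527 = 32886.31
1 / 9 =0.11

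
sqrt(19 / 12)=sqrt(57) / 6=1.26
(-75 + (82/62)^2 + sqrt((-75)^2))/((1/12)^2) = 242064/961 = 251.89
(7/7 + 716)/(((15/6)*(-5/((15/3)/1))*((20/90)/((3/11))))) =-19359/55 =-351.98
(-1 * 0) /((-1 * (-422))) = 0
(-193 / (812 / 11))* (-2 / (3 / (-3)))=-2123 / 406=-5.23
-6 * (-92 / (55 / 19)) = 10488 / 55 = 190.69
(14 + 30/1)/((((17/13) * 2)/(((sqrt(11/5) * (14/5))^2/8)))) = 77077/2125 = 36.27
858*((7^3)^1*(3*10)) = 8828820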